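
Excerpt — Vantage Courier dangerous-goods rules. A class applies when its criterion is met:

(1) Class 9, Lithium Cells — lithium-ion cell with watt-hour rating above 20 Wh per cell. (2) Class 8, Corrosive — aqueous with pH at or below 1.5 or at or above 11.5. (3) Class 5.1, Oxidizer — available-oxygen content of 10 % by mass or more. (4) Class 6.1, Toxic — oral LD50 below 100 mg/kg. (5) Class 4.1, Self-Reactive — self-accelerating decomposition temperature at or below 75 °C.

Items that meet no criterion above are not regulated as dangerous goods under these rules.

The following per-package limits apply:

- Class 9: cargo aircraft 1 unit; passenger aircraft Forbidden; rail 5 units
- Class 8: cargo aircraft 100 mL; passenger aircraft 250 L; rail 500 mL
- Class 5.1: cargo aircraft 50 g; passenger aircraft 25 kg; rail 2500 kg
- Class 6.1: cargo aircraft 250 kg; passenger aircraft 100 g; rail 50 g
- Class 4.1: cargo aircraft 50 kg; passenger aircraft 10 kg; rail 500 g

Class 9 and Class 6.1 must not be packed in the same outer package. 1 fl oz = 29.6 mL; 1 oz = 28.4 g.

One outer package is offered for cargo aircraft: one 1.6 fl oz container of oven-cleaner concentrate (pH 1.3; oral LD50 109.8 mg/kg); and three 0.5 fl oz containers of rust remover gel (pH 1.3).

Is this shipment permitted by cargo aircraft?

Oven-cleaner concentrate: pH 1.3 ≤ 1.5 → Class 8 (Corrosive).
Rust remover gel: pH 1.3 ≤ 1.5 → Class 8 (Corrosive).
Total Class 8: (one 1.6 fl oz container = 47.36 mL) + (three 0.5 fl oz containers = 44.4 mL) = 91.76 mL.
91.76 mL is within the cargo aircraft limit of 100 mL for Class 8.

Yes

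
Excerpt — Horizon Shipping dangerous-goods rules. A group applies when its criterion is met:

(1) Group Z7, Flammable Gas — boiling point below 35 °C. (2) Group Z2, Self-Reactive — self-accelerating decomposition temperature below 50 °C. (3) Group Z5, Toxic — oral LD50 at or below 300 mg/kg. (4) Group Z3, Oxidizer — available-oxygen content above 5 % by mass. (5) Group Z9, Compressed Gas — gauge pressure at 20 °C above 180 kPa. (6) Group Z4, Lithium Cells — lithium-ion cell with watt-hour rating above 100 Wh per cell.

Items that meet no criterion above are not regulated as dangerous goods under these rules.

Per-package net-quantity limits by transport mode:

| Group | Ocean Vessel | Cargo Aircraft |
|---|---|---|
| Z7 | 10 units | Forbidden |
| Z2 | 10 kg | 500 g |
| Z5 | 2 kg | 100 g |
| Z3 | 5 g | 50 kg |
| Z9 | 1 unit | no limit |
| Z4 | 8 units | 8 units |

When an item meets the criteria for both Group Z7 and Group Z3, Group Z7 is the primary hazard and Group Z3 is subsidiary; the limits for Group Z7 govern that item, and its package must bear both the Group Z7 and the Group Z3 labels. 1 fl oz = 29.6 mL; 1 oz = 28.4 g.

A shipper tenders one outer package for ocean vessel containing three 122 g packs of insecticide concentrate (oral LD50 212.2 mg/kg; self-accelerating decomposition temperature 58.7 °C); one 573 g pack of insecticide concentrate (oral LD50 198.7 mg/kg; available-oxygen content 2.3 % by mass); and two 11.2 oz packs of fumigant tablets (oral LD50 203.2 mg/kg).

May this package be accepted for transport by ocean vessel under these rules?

Insecticide concentrate: oral LD50 212.2 mg/kg ≤ 300 mg/kg → Group Z5 (Toxic).
Oral LD50 198.7 mg/kg meets the Group Z5 criterion (Toxic), so the insecticide concentrate is Group Z5.
Oral LD50 203.2 mg/kg meets the Group Z5 criterion (Toxic), so the fumigant tablets are Group Z5.
Group Z5 net quantity: (three 122 g packs = 366 g) + 573 g + (two 11.2 oz packs = 636.16 g) = 1575.16 g.
1575.16 g ≤ 2 kg (ocean vessel limit, Group Z5) — within limit.

Yes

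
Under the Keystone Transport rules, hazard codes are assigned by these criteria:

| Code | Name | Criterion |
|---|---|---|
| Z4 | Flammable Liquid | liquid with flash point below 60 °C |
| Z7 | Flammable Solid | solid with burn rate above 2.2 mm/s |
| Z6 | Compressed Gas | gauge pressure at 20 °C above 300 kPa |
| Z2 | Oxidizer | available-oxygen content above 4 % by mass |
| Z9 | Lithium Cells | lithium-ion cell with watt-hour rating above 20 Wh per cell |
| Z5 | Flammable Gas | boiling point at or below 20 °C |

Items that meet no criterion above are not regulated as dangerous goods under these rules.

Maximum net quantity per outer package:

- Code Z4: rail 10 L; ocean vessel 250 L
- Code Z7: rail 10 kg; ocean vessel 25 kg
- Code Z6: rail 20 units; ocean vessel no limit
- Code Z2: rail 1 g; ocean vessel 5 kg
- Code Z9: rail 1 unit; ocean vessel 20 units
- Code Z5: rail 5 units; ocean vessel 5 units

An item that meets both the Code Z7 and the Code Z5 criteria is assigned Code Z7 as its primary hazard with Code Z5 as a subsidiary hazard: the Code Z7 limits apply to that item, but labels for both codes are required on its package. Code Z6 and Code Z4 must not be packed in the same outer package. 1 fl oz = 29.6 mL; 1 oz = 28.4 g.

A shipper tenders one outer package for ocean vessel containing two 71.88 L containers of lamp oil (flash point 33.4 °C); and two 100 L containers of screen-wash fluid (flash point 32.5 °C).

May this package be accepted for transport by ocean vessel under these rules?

Lamp oil: flash point 33.4 °C < 60 °C → Code Z4 (Flammable Liquid).
With flash point 32.5 °C (< 60 °C), the screen-wash fluid falls in Code Z4.
Code Z4 net quantity: (two 71.88 L containers = 143.76 L) + (two 100 L containers = 200 L) = 343.76 L.
343.76 L exceeds the ocean vessel limit of 250 L for Code Z4.

No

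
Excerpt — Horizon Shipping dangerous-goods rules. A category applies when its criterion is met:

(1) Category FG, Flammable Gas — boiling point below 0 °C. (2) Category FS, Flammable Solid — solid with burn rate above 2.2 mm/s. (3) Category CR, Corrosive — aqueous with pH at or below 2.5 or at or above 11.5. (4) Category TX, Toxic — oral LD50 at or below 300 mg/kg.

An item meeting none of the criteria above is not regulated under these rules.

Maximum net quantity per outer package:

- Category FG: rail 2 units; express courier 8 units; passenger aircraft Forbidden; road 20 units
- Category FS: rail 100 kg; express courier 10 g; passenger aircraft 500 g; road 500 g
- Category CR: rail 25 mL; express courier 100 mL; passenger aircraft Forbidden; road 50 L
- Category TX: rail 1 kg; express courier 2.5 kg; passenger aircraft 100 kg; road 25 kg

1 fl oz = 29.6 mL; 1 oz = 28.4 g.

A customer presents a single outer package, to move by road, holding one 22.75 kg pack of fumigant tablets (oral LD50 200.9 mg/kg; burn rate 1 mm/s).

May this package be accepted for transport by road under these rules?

Yes

The fumigant tablets have oral LD50 200.9 mg/kg, which is ≤ 300 mg/kg, so they are Category TX (Toxic).
Category TX quantity: 22.75 kg.
22.75 kg is within the road limit of 25 kg for Category TX.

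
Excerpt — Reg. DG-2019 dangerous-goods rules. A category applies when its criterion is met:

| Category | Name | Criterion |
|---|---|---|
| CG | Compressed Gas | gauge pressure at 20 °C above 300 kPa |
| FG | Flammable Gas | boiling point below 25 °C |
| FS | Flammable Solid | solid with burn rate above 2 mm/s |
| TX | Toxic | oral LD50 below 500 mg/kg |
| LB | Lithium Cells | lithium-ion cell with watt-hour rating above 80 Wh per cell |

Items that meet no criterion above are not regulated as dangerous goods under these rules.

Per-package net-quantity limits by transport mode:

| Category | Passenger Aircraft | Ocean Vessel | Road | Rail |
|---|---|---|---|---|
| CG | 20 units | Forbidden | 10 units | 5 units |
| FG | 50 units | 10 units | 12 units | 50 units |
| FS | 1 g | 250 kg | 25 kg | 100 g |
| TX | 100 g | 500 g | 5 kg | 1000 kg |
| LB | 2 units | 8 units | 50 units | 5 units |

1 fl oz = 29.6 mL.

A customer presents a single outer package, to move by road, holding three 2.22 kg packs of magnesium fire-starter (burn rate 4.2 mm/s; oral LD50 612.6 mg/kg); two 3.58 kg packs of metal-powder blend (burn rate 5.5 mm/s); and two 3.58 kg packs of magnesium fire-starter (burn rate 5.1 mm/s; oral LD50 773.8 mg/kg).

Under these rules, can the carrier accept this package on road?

With burn rate 4.2 mm/s (> 2 mm/s), the magnesium fire-starter falls in Category FS.
Metal-powder blend: burn rate 5.5 mm/s > 2 mm/s → Category FS (Flammable Solid).
Burn rate 5.1 mm/s meets the Category FS criterion (Flammable Solid), so the magnesium fire-starter is Category FS.
Category FS net quantity: (three 2.22 kg packs = 6.66 kg) + (two 3.58 kg packs = 7.16 kg) + (two 3.58 kg packs = 7.16 kg) = 20.98 kg.
20.98 kg is within the road limit of 25 kg for Category FS.

Yes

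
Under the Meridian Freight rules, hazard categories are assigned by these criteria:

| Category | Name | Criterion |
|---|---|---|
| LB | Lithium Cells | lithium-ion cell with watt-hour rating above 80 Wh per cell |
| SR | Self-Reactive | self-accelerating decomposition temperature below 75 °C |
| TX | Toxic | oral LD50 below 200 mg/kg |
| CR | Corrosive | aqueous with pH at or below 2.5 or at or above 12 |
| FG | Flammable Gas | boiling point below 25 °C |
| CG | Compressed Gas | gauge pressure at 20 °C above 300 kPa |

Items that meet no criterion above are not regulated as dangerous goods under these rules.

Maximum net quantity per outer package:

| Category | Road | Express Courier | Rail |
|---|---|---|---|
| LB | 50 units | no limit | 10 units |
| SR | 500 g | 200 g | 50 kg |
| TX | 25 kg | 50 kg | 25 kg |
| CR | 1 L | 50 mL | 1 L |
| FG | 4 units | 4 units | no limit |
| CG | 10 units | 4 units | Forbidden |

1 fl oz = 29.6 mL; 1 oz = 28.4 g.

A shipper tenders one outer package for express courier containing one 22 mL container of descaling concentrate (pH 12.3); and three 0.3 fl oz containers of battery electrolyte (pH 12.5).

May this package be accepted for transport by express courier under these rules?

Yes

Descaling concentrate: pH 12.3 ≥ 12 → Category CR (Corrosive).
pH 12.5 meets the Category CR criterion (Corrosive), so the battery electrolyte is Category CR.
Total Category CR: 22 mL + (three 0.3 fl oz containers = 26.64 mL) = 48.64 mL.
48.64 mL is within the express courier limit of 50 mL for Category CR.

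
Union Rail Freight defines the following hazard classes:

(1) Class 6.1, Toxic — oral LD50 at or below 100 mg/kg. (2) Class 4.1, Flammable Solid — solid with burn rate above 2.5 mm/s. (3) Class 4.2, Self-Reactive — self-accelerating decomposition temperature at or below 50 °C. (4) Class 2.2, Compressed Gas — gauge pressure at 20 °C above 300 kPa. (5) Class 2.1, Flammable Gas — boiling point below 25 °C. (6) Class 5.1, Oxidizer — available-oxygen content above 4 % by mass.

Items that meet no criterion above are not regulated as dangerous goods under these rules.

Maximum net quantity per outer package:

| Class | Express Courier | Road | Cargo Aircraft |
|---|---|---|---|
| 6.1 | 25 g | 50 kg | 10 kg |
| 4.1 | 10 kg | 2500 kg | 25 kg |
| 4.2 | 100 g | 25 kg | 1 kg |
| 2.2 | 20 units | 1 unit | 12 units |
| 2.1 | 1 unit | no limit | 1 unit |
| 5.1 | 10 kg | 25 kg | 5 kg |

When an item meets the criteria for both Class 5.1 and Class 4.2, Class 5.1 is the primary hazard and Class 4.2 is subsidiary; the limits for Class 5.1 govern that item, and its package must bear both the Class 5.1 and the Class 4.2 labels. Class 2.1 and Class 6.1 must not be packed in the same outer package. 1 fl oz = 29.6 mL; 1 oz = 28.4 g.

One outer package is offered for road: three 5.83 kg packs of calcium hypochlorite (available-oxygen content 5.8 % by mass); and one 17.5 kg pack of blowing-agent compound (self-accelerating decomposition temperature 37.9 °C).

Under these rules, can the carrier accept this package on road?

Yes

With available-oxygen content 5.8 % by mass (> 4 % by mass), the calcium hypochlorite falls in Class 5.1.
The blowing-agent compound has self-accelerating decomposition temperature 37.9 °C, which is ≤ 50 °C, so it is Class 4.2 (Self-Reactive).
Class 4.2 quantity: 17.5 kg.
17.5 kg is within the road limit of 25 kg for Class 4.2.
Class 5.1 quantity: three 5.83 kg packs = 17.49 kg.
17.49 kg is within the road limit of 25 kg for Class 5.1.
The segregation rule (Class 2.1 with Class 6.1) does not apply to Class 4.2 with Class 5.1.
Every hazard class is within its road limit and no segregation rule is violated.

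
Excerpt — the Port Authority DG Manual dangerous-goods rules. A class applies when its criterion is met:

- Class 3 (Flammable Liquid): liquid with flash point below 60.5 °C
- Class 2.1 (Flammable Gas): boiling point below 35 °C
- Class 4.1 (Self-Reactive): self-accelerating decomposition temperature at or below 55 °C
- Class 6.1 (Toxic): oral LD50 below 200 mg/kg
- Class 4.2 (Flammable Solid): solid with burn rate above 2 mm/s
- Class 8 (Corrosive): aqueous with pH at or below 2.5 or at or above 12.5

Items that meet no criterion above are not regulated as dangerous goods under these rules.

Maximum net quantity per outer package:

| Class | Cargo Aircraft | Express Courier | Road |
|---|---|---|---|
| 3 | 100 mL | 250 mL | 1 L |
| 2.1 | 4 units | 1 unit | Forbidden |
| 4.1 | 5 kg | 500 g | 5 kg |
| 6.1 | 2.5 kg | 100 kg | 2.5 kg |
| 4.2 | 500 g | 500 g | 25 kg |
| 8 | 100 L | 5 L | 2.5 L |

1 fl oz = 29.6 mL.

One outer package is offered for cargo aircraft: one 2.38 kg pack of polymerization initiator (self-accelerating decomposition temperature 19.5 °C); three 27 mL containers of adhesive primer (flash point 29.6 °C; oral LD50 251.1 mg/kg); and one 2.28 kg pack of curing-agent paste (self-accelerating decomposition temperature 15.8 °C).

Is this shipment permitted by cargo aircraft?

Yes

Polymerization initiator: self-accelerating decomposition temperature 19.5 °C ≤ 55 °C → Class 4.1 (Self-Reactive).
With flash point 29.6 °C (< 60.5 °C), the adhesive primer falls in Class 3.
With self-accelerating decomposition temperature 15.8 °C (≤ 55 °C), the curing-agent paste falls in Class 4.1.
Class 4.1 net quantity: 2.38 kg + 2.28 kg = 4.66 kg.
That is within the Class 4.1 cargo aircraft limit of 5 kg.
Class 3 quantity: three 27 mL containers = 81 mL.
81 mL is within the cargo aircraft limit of 100 mL for Class 3.
Every hazard class is within its cargo aircraft limit and no segregation rule is violated.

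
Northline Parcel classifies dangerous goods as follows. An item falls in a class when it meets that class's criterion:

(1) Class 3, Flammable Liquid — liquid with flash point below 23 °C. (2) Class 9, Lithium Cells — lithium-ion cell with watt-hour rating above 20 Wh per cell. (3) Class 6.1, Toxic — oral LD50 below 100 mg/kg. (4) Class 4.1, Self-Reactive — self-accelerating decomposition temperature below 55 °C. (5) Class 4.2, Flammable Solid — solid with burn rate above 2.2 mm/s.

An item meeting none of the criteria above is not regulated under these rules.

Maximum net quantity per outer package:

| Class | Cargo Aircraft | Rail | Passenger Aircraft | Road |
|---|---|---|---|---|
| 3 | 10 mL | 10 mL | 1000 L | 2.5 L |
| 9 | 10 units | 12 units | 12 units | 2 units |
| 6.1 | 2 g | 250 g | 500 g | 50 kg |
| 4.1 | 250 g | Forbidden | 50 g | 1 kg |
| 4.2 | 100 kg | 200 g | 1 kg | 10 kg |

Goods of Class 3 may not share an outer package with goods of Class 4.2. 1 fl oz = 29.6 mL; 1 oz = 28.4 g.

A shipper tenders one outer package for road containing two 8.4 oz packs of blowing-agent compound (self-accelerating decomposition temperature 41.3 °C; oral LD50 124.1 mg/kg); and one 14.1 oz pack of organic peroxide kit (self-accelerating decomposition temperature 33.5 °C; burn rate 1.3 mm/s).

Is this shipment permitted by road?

Yes

The blowing-agent compound has self-accelerating decomposition temperature 41.3 °C, which is < 55 °C, so it is Class 4.1 (Self-Reactive).
With self-accelerating decomposition temperature 33.5 °C (< 55 °C), the organic peroxide kit falls in Class 4.1.
Class 4.1 net quantity: (two 8.4 oz packs = 477.12 g) + (one 14.1 oz pack = 400.44 g) = 877.56 g.
That is within the Class 4.1 road limit of 1 kg.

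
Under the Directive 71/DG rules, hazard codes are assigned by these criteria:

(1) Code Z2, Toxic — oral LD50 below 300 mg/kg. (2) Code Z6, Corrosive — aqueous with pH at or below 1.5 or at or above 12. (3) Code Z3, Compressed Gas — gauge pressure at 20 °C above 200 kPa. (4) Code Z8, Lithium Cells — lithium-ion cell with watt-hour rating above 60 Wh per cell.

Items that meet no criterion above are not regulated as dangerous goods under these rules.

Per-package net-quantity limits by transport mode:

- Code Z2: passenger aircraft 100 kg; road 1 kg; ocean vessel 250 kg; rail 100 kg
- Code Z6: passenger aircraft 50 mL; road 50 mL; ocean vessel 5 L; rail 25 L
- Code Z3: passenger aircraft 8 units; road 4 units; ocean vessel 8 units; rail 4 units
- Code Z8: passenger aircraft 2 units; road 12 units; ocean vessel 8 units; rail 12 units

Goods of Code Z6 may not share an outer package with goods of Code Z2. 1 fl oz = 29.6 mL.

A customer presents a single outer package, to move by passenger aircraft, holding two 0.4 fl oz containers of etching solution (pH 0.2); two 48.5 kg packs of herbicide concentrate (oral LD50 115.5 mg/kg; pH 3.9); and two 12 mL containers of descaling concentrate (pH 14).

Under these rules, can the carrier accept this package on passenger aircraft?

No

The etching solution has pH 0.2, which is ≤ 1.5, so it is Code Z6 (Corrosive).
Oral LD50 115.5 mg/kg meets the Code Z2 criterion (Toxic), so the herbicide concentrate is Code Z2.
With pH 14 (≥ 12), the descaling concentrate falls in Code Z6.
Total Code Z6: (two 0.4 fl oz containers = 23.68 mL) + (two 12 mL containers = 24 mL) = 47.68 mL.
47.68 mL is within the passenger aircraft limit of 50 mL for Code Z6.
Code Z2 quantity: two 48.5 kg packs = 97 kg.
97 kg ≤ 100 kg (passenger aircraft limit, Code Z2) — within limit.
Code Z6 and Code Z2 may not share an outer package.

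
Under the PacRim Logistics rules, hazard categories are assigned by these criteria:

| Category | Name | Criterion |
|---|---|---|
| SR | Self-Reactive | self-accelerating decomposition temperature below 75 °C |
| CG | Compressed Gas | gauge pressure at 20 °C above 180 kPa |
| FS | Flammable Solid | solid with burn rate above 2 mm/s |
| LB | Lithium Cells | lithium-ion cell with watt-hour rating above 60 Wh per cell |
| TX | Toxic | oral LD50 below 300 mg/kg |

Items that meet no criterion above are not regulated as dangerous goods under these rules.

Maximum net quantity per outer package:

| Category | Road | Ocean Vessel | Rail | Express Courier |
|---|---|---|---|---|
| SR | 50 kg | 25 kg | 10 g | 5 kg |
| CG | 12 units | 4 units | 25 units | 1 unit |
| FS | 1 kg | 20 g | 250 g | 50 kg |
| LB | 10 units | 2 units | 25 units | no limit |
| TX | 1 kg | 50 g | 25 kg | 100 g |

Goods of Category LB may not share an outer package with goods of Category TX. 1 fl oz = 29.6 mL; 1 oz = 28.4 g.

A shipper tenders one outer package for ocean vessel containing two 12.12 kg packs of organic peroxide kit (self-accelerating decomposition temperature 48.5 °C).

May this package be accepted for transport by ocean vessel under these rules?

Yes

Self-accelerating decomposition temperature 48.5 °C meets the Category SR criterion (Self-Reactive), so the organic peroxide kit is Category SR.
Category SR quantity: two 12.12 kg packs = 24.24 kg.
24.24 kg is within the ocean vessel limit of 25 kg for Category SR.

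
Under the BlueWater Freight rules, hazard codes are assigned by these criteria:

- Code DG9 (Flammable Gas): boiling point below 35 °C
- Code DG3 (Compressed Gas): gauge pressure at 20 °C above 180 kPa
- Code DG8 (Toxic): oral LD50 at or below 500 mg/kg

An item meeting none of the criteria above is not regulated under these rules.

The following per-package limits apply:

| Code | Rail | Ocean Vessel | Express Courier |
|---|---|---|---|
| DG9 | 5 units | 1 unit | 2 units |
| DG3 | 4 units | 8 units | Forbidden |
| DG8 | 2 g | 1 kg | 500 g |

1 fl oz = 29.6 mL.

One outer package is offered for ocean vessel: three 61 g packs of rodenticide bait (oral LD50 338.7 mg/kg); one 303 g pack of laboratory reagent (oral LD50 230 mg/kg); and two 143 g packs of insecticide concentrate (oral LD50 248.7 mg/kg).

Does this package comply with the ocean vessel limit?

Oral LD50 338.7 mg/kg meets the Code DG8 criterion (Toxic), so the rodenticide bait is Code DG8.
With oral LD50 230 mg/kg (≤ 500 mg/kg), the laboratory reagent falls in Code DG8.
Insecticide concentrate: oral LD50 248.7 mg/kg ≤ 500 mg/kg → Code DG8 (Toxic).
Total Code DG8: (three 61 g packs = 183 g) + 303 g + (two 143 g packs = 286 g) = 772 g.
772 g ≤ 1 kg (ocean vessel limit, Code DG8) — within limit.

Yes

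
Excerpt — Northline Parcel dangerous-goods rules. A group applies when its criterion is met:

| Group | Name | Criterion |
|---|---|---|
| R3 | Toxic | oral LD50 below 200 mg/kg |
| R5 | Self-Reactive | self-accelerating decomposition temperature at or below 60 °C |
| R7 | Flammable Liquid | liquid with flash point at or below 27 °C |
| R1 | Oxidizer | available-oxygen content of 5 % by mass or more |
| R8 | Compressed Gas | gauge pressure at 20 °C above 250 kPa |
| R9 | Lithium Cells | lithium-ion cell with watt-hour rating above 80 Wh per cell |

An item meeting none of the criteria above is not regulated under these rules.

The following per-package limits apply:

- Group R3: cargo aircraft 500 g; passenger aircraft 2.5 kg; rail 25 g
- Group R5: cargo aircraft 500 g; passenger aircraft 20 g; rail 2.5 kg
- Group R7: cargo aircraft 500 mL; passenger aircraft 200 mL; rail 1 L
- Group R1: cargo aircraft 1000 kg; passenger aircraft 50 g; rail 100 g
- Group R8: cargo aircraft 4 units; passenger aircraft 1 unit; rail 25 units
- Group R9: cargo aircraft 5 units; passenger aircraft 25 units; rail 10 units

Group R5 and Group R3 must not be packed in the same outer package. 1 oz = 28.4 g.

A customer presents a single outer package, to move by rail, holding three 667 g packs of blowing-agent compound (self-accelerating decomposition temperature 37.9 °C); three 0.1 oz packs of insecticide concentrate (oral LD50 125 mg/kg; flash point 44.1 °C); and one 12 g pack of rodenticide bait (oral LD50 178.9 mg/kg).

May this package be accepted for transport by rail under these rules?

Blowing-agent compound: self-accelerating decomposition temperature 37.9 °C ≤ 60 °C → Group R5 (Self-Reactive).
With oral LD50 125 mg/kg (< 200 mg/kg), the insecticide concentrate falls in Group R3.
With oral LD50 178.9 mg/kg (< 200 mg/kg), the rodenticide bait falls in Group R3.
Group R5 quantity: three 667 g packs = 2.001 kg.
That is within the Group R5 rail limit of 2.5 kg.
Total Group R3: (three 0.1 oz packs = 8.52 g) + 12 g = 20.52 g.
20.52 g ≤ 25 g (rail limit, Group R3) — within limit.
Group R5 and Group R3 may not share an outer package.

No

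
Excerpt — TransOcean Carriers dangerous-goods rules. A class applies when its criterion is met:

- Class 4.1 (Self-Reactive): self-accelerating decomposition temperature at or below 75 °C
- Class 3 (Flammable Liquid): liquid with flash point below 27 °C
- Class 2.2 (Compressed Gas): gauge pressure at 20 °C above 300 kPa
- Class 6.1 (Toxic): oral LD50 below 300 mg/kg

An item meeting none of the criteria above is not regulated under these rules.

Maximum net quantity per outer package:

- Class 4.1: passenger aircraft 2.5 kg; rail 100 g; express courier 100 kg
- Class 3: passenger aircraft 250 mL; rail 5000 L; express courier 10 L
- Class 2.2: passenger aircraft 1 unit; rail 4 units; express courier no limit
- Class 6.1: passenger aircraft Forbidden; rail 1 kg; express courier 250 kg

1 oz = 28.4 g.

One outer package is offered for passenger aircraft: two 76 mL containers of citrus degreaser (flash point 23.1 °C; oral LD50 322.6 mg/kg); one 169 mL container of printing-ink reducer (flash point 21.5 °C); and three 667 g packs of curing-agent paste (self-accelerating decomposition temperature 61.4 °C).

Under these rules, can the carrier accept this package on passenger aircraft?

With flash point 23.1 °C (< 27 °C), the citrus degreaser falls in Class 3.
With flash point 21.5 °C (< 27 °C), the printing-ink reducer falls in Class 3.
Curing-agent paste: self-accelerating decomposition temperature 61.4 °C ≤ 75 °C → Class 4.1 (Self-Reactive).
Class 3 net quantity: (two 76 mL containers = 152 mL) + 169 mL = 321 mL.
321 mL > 250 mL (passenger aircraft limit, Class 3) — over the limit.
Class 4.1 quantity: three 667 g packs = 2.001 kg.
2.001 kg is within the passenger aircraft limit of 2.5 kg for Class 4.1.

No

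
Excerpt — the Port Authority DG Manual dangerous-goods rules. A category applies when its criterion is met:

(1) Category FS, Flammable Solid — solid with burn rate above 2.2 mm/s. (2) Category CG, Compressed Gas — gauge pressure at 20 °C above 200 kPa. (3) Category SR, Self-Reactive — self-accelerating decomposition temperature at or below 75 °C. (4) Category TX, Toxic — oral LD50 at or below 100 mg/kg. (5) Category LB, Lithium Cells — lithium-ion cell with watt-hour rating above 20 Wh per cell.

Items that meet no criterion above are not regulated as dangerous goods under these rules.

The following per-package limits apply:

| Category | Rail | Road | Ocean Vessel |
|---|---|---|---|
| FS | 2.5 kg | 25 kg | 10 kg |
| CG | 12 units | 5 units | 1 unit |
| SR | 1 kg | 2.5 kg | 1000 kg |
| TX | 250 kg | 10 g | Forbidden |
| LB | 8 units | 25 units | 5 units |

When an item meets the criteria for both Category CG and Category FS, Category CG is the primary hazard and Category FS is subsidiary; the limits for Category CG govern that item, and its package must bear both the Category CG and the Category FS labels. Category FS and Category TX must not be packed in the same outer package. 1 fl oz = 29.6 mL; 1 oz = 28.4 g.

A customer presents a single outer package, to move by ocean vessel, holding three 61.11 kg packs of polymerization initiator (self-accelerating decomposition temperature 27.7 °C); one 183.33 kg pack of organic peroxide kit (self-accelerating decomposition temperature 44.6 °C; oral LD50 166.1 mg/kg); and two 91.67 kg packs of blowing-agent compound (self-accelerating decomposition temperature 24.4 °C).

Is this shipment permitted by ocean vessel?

The polymerization initiator has self-accelerating decomposition temperature 27.7 °C, which is ≤ 75 °C, so it is Category SR (Self-Reactive).
The organic peroxide kit has self-accelerating decomposition temperature 44.6 °C, which is ≤ 75 °C, so it is Category SR (Self-Reactive).
The blowing-agent compound has self-accelerating decomposition temperature 24.4 °C, which is ≤ 75 °C, so it is Category SR (Self-Reactive).
Category SR net quantity: (three 61.11 kg packs = 183.33 kg) + 183.33 kg + (two 91.67 kg packs = 183.34 kg) = 550 kg.
That is within the Category SR ocean vessel limit of 1000 kg.

Yes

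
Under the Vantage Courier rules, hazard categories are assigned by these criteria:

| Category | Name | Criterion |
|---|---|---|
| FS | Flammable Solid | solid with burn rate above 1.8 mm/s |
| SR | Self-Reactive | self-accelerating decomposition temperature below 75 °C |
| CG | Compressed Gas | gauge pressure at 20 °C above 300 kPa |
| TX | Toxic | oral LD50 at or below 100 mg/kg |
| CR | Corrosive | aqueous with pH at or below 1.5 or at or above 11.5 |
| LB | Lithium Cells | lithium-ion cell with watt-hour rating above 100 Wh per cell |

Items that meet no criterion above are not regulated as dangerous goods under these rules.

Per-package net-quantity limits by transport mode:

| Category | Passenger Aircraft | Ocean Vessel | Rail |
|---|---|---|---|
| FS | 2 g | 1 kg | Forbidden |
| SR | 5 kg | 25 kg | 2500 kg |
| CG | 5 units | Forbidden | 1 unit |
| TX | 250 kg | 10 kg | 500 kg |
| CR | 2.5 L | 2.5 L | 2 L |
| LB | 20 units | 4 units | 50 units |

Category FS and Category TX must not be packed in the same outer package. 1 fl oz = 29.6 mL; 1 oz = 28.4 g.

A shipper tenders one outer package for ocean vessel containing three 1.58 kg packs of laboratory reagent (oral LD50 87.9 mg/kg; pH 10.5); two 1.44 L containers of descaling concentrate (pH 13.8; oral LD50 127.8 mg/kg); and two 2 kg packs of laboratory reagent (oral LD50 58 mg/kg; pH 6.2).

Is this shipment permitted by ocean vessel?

No

With oral LD50 87.9 mg/kg (≤ 100 mg/kg), the laboratory reagent falls in Category TX.
pH 13.8 meets the Category CR criterion (Corrosive), so the descaling concentrate is Category CR.
With oral LD50 58 mg/kg (≤ 100 mg/kg), the laboratory reagent falls in Category TX.
Total Category TX: (three 1.58 kg packs = 4.74 kg) + (two 2 kg packs = 4 kg) = 8.74 kg.
That is within the Category TX ocean vessel limit of 10 kg.
Category CR quantity: two 1.44 L containers = 2.88 L.
2.88 L exceeds the ocean vessel limit of 2.5 L for Category CR.
The segregation rule (Category FS with Category TX) does not apply to Category TX with Category CR.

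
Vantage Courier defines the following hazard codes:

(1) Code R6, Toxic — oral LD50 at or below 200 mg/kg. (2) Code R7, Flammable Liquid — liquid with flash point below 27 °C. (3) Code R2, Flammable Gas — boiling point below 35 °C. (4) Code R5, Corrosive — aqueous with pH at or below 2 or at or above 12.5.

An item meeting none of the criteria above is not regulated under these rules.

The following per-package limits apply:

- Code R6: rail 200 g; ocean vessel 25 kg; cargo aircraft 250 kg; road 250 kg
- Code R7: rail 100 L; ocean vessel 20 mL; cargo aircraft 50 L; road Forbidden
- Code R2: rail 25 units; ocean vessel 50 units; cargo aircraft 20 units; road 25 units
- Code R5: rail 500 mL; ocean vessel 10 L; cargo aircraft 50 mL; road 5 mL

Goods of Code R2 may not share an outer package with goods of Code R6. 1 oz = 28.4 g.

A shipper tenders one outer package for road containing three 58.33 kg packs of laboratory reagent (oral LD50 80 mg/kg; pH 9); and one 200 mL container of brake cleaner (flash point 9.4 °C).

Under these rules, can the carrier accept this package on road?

No

With oral LD50 80 mg/kg (≤ 200 mg/kg), the laboratory reagent falls in Code R6.
With flash point 9.4 °C (< 27 °C), the brake cleaner falls in Code R7.
Code R6 quantity: three 58.33 kg packs = 174.99 kg.
That is within the Code R6 road limit of 250 kg.
Code R7 quantity: 200 mL.
By road, Code R7 is Forbidden regardless of quantity.
The segregation rule (Code R2 with Code R6) does not apply to Code R6 with Code R7.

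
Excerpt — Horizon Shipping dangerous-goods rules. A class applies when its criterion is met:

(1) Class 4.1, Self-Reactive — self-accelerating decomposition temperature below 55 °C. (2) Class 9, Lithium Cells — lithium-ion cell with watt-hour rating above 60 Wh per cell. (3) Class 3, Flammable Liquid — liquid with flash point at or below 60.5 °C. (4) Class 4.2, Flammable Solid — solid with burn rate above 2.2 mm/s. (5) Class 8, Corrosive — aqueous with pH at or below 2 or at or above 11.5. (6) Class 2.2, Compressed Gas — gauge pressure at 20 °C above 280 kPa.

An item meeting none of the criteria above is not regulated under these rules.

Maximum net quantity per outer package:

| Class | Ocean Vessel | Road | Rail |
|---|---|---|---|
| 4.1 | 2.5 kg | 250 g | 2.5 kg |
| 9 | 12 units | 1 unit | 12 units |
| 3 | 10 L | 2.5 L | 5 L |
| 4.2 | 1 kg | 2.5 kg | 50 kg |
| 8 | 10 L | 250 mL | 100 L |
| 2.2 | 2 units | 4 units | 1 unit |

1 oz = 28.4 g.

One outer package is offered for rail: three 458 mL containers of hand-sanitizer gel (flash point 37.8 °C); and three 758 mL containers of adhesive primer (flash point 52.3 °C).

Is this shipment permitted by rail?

Hand-sanitizer gel: flash point 37.8 °C ≤ 60.5 °C → Class 3 (Flammable Liquid).
With flash point 52.3 °C (≤ 60.5 °C), the adhesive primer falls in Class 3.
Class 3 net quantity: (three 458 mL containers = 1.374 L) + (three 758 mL containers = 2.274 L) = 3.648 L.
That is within the Class 3 rail limit of 5 L.

Yes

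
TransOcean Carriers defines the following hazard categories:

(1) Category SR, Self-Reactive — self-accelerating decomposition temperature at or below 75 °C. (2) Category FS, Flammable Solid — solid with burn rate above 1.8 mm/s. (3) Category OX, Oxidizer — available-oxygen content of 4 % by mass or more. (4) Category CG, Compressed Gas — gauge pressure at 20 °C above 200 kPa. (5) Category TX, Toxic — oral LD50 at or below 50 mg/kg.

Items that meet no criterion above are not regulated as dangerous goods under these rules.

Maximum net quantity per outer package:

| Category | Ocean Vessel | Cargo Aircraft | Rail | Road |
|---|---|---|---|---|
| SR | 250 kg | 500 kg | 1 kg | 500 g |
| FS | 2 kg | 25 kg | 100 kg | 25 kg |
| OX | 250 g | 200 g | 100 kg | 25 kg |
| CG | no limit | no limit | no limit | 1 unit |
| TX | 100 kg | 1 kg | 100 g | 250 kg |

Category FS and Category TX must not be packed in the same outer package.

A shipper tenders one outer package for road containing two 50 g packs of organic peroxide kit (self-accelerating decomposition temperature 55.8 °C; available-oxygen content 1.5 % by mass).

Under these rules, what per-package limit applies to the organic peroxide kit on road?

500 g

The organic peroxide kit has self-accelerating decomposition temperature 55.8 °C, which is ≤ 75 °C, so it is Category SR (Self-Reactive).
The road limit for Category SR is 500 g.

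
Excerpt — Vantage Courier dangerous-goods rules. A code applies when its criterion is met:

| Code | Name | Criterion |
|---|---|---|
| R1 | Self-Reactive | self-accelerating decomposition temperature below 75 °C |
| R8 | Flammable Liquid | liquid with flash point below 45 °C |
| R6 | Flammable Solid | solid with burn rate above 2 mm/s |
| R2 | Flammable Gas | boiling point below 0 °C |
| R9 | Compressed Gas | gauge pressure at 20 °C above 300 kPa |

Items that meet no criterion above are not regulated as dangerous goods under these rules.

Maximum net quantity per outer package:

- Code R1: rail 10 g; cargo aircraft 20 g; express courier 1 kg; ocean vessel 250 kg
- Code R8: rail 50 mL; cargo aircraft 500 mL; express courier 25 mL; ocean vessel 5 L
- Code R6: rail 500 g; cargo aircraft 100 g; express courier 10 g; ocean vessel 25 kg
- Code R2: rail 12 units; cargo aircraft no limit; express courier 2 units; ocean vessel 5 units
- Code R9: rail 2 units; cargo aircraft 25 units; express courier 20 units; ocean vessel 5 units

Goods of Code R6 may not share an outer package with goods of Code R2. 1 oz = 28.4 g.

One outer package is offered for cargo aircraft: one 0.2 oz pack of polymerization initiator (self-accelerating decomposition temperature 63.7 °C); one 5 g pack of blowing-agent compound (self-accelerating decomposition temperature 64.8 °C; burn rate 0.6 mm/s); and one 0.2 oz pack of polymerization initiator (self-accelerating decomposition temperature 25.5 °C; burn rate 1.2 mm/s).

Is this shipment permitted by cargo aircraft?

Self-accelerating decomposition temperature 63.7 °C meets the Code R1 criterion (Self-Reactive), so the polymerization initiator is Code R1.
Self-accelerating decomposition temperature 64.8 °C meets the Code R1 criterion (Self-Reactive), so the blowing-agent compound is Code R1.
Polymerization initiator: self-accelerating decomposition temperature 25.5 °C < 75 °C → Code R1 (Self-Reactive).
Total Code R1: (one 0.2 oz pack = 5.68 g) + 5 g + (one 0.2 oz pack = 5.68 g) = 16.36 g.
16.36 g is within the cargo aircraft limit of 20 g for Code R1.

Yes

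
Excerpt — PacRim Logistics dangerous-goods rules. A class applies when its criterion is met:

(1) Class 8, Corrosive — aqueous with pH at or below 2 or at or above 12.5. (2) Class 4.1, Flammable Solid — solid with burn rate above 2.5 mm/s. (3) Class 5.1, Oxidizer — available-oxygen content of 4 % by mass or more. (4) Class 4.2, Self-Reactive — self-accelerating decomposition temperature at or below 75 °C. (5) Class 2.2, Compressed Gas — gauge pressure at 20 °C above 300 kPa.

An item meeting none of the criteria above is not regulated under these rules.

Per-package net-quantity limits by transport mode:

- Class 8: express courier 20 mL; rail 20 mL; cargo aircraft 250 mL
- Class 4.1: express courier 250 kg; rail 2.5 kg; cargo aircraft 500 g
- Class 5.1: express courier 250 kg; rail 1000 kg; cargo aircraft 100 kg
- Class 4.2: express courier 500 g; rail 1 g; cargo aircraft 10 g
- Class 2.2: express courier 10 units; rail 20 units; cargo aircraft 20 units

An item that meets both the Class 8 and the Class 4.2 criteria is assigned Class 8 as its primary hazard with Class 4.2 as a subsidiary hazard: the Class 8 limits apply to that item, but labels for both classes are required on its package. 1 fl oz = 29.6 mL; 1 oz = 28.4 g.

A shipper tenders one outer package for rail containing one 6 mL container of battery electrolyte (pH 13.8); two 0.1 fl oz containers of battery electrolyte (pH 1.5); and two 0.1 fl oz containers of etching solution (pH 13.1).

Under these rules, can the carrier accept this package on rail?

With pH 13.8 (≥ 12.5), the battery electrolyte falls in Class 8.
The battery electrolyte has pH 1.5, which is ≤ 2, so it is Class 8 (Corrosive).
The etching solution has pH 13.1, which is ≥ 12.5, so it is Class 8 (Corrosive).
Total Class 8: 6 mL + (two 0.1 fl oz containers = 5.92 mL) + (two 0.1 fl oz containers = 5.92 mL) = 17.84 mL.
17.84 mL ≤ 20 mL (rail limit, Class 8) — within limit.

Yes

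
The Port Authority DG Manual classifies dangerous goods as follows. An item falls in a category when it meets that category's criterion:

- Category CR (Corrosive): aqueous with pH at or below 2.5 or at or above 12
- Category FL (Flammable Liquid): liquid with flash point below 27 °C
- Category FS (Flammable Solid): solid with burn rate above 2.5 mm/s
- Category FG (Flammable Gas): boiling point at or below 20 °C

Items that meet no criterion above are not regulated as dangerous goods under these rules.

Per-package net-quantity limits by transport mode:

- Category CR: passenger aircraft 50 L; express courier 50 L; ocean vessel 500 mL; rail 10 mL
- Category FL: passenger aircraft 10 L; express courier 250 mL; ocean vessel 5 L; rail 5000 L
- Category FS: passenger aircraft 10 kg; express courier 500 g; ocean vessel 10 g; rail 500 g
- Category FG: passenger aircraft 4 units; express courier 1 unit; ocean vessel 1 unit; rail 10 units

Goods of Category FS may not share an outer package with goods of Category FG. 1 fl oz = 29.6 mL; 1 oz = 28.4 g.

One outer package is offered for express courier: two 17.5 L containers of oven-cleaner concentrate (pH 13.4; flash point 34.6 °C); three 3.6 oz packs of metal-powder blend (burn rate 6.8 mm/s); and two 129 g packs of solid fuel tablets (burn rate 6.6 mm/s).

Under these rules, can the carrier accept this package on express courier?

The oven-cleaner concentrate has pH 13.4, which is ≥ 12, so it is Category CR (Corrosive).
With burn rate 6.8 mm/s (> 2.5 mm/s), the metal-powder blend falls in Category FS.
Solid fuel tablets: burn rate 6.6 mm/s > 2.5 mm/s → Category FS (Flammable Solid).
Total Category FS: (three 3.6 oz packs = 306.72 g) + (two 129 g packs = 258 g) = 564.72 g.
That exceeds the Category FS express courier limit of 500 g.
Category CR quantity: two 17.5 L containers = 35 L.
That is within the Category CR express courier limit of 50 L.
The segregation rule (Category FS with Category FG) does not apply to Category FS with Category CR.

No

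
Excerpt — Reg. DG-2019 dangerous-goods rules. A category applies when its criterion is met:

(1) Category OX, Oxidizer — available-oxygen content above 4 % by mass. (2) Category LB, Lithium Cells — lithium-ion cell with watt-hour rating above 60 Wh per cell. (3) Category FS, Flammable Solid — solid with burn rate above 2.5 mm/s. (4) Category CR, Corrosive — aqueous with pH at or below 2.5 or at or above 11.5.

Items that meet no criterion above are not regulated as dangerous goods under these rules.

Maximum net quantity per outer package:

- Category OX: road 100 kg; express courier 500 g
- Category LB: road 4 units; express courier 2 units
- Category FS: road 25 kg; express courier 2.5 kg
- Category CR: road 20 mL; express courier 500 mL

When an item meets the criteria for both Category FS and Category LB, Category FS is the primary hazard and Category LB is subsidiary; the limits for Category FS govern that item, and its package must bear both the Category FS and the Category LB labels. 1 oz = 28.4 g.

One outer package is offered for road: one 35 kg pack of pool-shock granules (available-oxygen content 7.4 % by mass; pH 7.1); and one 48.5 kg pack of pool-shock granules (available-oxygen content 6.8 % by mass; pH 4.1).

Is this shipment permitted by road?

With available-oxygen content 7.4 % by mass (> 4 % by mass), the pool-shock granules fall in Category OX.
The pool-shock granules have available-oxygen content 6.8 % by mass, which is > 4 % by mass, so they are Category OX (Oxidizer).
Total Category OX: 35 kg + 48.5 kg = 83.5 kg.
83.5 kg ≤ 100 kg (road limit, Category OX) — within limit.

Yes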